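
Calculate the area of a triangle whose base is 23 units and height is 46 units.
Area = (1/2) * base * height
Area = (1/2) * 23 * 46
Area = 529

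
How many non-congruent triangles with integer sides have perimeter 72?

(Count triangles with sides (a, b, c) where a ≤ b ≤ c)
With a ≤ b ≤ c and a + b + c = 72, the triangle inequality a + b > c gives c < 72/2, so c ≤ 35.
Iterate a from 1 to ⌊p/3⌋ = 24; for each a, b ranges from a to ⌊(p−a)/2⌋ with c = p − a − b, keeping only c ≥ b.
Triples: (2, 35, 35), (3, 34, 35), (4, 33, 35), …
Count = 108 triangles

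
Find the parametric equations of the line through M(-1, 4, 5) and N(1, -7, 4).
Direction vector d = N - M = (2, -11, -1)
x = -1 + 2t, y = 4 - 11t, z = 5 - t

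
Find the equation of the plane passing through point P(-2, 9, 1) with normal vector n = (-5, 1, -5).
d = n·P = (-5)(-2) + (1)(9) + (-5)(1) = 14
Plane: -5x + y - 5z = 14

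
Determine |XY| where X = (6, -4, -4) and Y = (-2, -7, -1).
d = √[(-8)² + (-3)² + (3)²] = √82 = 9.055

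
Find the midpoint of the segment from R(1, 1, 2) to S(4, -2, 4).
Midpoint = ((1+4)/2, (1-2)/2, (2+4)/2) = (2.5, -0.5, 3)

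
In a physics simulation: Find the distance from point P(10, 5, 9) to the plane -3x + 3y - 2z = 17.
d = |(-3)(10) + 3(5) + (-2)(9) - (17)| / √((-3)² + 3² + (-2)²) = 50/√22 = 10.66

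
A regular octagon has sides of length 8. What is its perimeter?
Perimeter = number of sides * side length
Perimeter = 8 * 8
Perimeter = 64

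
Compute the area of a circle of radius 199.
Area = pi * r²
Area = pi * 199²
Area = pi * 39601
Area = 124410.21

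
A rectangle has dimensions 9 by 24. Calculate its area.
Area = length * width
Area = 9 * 24
Area = 216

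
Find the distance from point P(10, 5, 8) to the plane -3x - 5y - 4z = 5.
d = |(-3)(10) + (-5)(5) + (-4)(8) - (5)| / √((-3)² + (-5)² + (-4)²) = 92/√50 = 13.01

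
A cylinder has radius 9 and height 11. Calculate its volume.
Volume = pi * r² * h
Volume = pi * 9² * 11
Volume = pi * 81 * 11
Volume = pi * 891
Volume = 2799.16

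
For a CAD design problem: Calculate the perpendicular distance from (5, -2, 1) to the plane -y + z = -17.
d = |0(5) + (-1)(-2) + 1(1) - (-17)| / √(0² + (-1)² + 1²) = 20/√2 = 14.14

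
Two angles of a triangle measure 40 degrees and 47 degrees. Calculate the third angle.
Sum of angles in a triangle = 180 degrees
Third angle = 180 - 40 - 47
Third angle = 93 degrees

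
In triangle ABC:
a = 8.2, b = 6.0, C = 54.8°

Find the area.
Using A = ½ab·sin(C):
A = ½·8.2·6.0·sin(54.8°) = ½·49.2·0.817145 = 20.1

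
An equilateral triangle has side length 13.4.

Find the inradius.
For an equilateral triangle, r = s/(2√3) where s is the side.
r = 13.4/(2√3) = 13.4/3.464102 = 3.868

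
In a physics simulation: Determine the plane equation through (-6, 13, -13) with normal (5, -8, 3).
d = n·P = (5)(-6) + (-8)(13) + (3)(-13) = -173
Plane: 5x - 8y + 3z = -173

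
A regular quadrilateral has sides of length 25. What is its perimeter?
Perimeter = number of sides * side length
Perimeter = 4 * 25
Perimeter = 100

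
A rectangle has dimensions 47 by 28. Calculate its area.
Area = length * width
Area = 47 * 28
Area = 1316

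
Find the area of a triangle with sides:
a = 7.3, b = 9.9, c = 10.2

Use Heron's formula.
s = (a+b+c)/2 = (7.3+9.9+10.2)/2 = 13.7
A = √(s(s-a)(s-b)(s-c)) = √(13.7·6.4·3.8·3.5)
A = √1166.14 = 34.15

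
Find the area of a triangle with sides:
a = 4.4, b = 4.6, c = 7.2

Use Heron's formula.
s = (a+b+c)/2 = (4.4+4.6+7.2)/2 = 8.1
A = √(s(s-a)(s-b)(s-c)) = √(8.1·3.7·3.5·0.9)
A = √94.4055 = 9.716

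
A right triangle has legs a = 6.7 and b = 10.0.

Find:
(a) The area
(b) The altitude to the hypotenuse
(a) Area = ½ab = ½·6.7·10.0 = 33.5
(b) Hypotenuse c = √(6.7² + 10.0²) = √144.89 = 12.037
    Area = ½·c·h_c  →  h_c = 2·Area/c = 2·33.5/12.037 = 5.566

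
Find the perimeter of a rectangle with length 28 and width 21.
Perimeter = 2 * (length + width)
Perimeter = 2 * (28 + 21)
Perimeter = 2 * 49
Perimeter = 98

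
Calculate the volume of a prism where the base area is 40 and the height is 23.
Volume = base area * height
Volume = 40 * 23
Volume = 920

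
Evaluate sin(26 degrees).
sin(26 degrees) = 0.4384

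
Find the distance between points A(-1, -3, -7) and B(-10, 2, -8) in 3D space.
d = √[(-9)² + (5)² + (-1)²] = √107 = 10.34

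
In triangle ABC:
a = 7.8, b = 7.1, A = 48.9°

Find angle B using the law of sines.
sin(B)/b = sin(A)/a
sin(B) = b·sin(A)/a = 7.1·sin(48.9°)/7.8 = 0.685936
B = arcsin(0.685936) = 43.31°  (b ≤ a, so B ≤ A and the acute solution is unique)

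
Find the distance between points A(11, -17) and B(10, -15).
Using the distance formula: d = sqrt((x₂-x₁)² + (y₂-y₁)²)
dx = 10 - 11 = -1
dy = (-15) - (-17) = 2
d = sqrt((-1)² + 2²) = sqrt(1 + 4) = sqrt(5) = 2.24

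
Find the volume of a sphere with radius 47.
Volume = (4/3) * pi * r³
Volume = (4/3) * pi * 47³
Volume = (4/3) * pi * 103823
Volume = 434892.77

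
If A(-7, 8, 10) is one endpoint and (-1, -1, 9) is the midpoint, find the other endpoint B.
B = (2×(-1) - (-7), 2×(-1) - 8, 2×9 - 10) = (5, -10, 8)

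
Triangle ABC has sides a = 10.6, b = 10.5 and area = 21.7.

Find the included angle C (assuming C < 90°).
Area = ½ab·sin(C)  →  sin(C) = 2·Area/(ab)
sin(C) = 2·21.7/(10.6·10.5) = 0.389937
C = arcsin(0.389937) = 22.95°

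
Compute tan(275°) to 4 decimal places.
tan(275 degrees) = -11.4301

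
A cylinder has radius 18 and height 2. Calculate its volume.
Volume = pi * r² * h
Volume = pi * 18² * 2
Volume = pi * 324 * 2
Volume = pi * 648
Volume = 2035.75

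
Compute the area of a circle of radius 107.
Area = pi * r²
Area = pi * 107²
Area = pi * 11449
Area = 35968.09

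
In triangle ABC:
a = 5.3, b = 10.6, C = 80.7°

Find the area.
Using A = ½ab·sin(C):
A = ½·5.3·10.6·sin(80.7°) = ½·56.18·0.986856 = 27.72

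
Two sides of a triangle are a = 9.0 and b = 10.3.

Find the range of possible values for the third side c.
By the triangle inequality: |a - b| < c < a + b
|9.0 - 10.3| < c < 9.0 + 10.3
1.3 < c < 19.3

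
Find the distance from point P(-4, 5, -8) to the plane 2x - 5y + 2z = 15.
d = |2(-4) + (-5)(5) + 2(-8) - (15)| / √(2² + (-5)² + 2²) = 64/√33 = 11.14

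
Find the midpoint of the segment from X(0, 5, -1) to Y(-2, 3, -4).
Midpoint = ((0-2)/2, (5+3)/2, (-1-4)/2) = (-1, 4, -2.5)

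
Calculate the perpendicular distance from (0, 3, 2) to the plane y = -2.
d = |0(0) + 1(3) + 0(2) - (-2)| / √(0² + 1² + 0²) = 5/√1 = 5.0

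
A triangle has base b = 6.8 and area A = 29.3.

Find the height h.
A = ½bh  →  h = 2A/b
h = 2·29.3/6.8 = 8.618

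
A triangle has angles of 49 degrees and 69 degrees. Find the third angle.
Sum of angles in a triangle = 180 degrees
Third angle = 180 - 49 - 69
Third angle = 62 degrees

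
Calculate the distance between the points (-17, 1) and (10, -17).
Using the distance formula: d = sqrt((x₂-x₁)² + (y₂-y₁)²)
dx = 10 - (-17) = 27
dy = (-17) - 1 = -18
d = sqrt(27² + (-18)²) = sqrt(729 + 324) = sqrt(1053) = 32.45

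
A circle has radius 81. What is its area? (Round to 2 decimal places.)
Area = pi * r²
Area = pi * 81²
Area = pi * 6561
Area = 20611.99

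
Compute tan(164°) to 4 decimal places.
tan(164 degrees) = -0.2867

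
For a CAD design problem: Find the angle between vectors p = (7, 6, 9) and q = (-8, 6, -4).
p·q = -56, |p|² = 166, |q|² = 116
cos θ = -56/√19256 ≈ -0.4036
θ ≈ 113.8°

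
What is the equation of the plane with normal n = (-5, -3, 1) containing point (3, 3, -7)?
d = n·P = (-5)(3) + (-3)(3) + (1)(-7) = -31
Plane: -5x - 3y + z = -31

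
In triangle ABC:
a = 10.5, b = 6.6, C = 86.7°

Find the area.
Using A = ½ab·sin(C):
A = ½·10.5·6.6·sin(86.7°) = ½·69.3·0.998342 = 34.59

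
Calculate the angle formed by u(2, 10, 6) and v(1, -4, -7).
u·v = -80, |u|² = 140, |v|² = 66
cos θ = -80/√9240 ≈ -0.8323
θ ≈ 146.3°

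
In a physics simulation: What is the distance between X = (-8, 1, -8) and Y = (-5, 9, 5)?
d = √[(3)² + (8)² + (13)²] = √242 = 15.56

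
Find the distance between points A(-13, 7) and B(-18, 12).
Using the distance formula: d = sqrt((x₂-x₁)² + (y₂-y₁)²)
dx = (-18) - (-13) = -5
dy = 12 - 7 = 5
d = sqrt((-5)² + 5²) = sqrt(25 + 25) = sqrt(50) = 7.07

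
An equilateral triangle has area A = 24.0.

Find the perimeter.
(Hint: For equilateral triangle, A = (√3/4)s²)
A = (√3/4)s²  →  s² = 4A/√3 = 4·24.0/√3 = 55.4256
s = 7.44484
Perimeter = 3s = 22.33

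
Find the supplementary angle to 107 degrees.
Supplementary angles sum to 180 degrees.
Other angle = 180 - 107
Other angle = 73 degrees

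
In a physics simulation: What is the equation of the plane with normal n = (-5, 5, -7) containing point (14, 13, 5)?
d = n·P = (-5)(14) + (5)(13) + (-7)(5) = -40
Plane: -5x + 5y - 7z = -40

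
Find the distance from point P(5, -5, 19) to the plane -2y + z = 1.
d = |0(5) + (-2)(-5) + 1(19) - (1)| / √(0² + (-2)² + 1²) = 28/√5 = 12.52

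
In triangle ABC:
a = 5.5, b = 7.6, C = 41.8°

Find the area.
Using A = ½ab·sin(C):
A = ½·5.5·7.6·sin(41.8°) = ½·41.8·0.666532 = 13.93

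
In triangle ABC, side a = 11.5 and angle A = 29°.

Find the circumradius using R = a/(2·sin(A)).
R = a/(2·sin(A)) = 11.5/(2·sin(29°))
R = 11.5/(2·0.484810) = 11.5/0.969619 = 11.86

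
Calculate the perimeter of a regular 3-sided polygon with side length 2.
Perimeter = number of sides * side length
Perimeter = 3 * 2
Perimeter = 6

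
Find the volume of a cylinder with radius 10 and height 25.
Volume = pi * r² * h
Volume = pi * 10² * 25
Volume = pi * 100 * 25
Volume = pi * 2500
Volume = 7853.98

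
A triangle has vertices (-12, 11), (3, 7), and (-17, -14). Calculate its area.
Using the coordinate formula: Area = (1/2)|x₁(y₂-y₃) + x₂(y₃-y₁) + x₃(y₁-y₂)|
Area = (1/2)|(-12)(7-(-14)) + 3((-14)-11) + (-17)(11-7)|
Area = (1/2)|(-12)*21 + 3*(-25) + (-17)*4|
Area = (1/2)|(-252) + (-75) + (-68)|
Area = (1/2)*395 = 197.50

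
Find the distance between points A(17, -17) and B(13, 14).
Using the distance formula: d = sqrt((x₂-x₁)² + (y₂-y₁)²)
dx = 13 - 17 = -4
dy = 14 - (-17) = 31
d = sqrt((-4)² + 31²) = sqrt(16 + 961) = sqrt(977) = 31.26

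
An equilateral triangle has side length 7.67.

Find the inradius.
For an equilateral triangle, r = s/(2√3) where s is the side.
r = 7.67/(2√3) = 7.67/3.464102 = 2.214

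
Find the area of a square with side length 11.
Area = s²
Area = 11²
Area = 121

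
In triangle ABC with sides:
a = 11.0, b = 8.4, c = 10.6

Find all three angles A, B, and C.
By the law of cosines:
cos(A) = (b² + c² - a²)/(2bc) = 0.347709  →  A = 69.65°
cos(B) = (a² + c² - b²)/(2ac) = 0.698113  →  B = 45.72°
cos(C) = (a² + b² - c²)/(2ab) = 0.428571  →  C = 64.62°
Check: A + B + C = 180.0° ✓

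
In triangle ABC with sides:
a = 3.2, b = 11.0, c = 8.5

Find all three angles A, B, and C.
By the law of cosines:
cos(A) = (b² + c² - a²)/(2bc) = 0.978663  →  A = 11.86°
cos(B) = (a² + c² - b²)/(2ac) = -0.707904  →  B = 135.1°
cos(C) = (a² + b² - c²)/(2ab) = 0.837926  →  C = 33.08°
Check: A + B + C = 180.0° ✓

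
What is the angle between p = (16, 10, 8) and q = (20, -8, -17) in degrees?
p·q = 104, |p|² = 420, |q|² = 753
cos θ = 104/√316260 ≈ 0.1849
θ ≈ 79.34°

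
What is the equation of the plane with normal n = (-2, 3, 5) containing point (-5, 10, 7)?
d = n·P = (-2)(-5) + (3)(10) + (5)(7) = 75
Plane: -2x + 3y + 5z = 75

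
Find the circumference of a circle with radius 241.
Circumference = 2 * pi * r
Circumference = 2 * pi * 241
Circumference = 1514.25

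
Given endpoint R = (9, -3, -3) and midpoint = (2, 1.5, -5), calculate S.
S = (2×2 - 9, 2×1.5 - (-3), 2×(-5) - (-3)) = (-5, 6, -7)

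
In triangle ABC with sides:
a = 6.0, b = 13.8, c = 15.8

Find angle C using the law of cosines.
cos(C) = (a² + b² - c²)/(2ab)
cos(C) = (6.0² + 13.8² - 15.8²)/(2·6.0·13.8) = -23.2/165.6 = -0.140097
C = arccos(-0.140097) = 98.05°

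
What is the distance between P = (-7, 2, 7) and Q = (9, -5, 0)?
d = √[(16)² + (-7)² + (-7)²] = √354 = 18.81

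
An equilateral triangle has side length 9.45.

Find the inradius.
For an equilateral triangle, r = s/(2√3) where s is the side.
r = 9.45/(2√3) = 9.45/3.464102 = 2.728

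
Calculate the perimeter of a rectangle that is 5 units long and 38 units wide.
Perimeter = 2 * (length + width)
Perimeter = 2 * (5 + 38)
Perimeter = 2 * 43
Perimeter = 86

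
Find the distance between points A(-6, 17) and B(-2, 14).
Using the distance formula: d = sqrt((x₂-x₁)² + (y₂-y₁)²)
dx = (-2) - (-6) = 4
dy = 14 - 17 = -3
d = sqrt(4² + (-3)²) = sqrt(16 + 9) = sqrt(25) = 5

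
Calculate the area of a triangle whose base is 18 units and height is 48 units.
Area = (1/2) * base * height
Area = (1/2) * 18 * 48
Area = 432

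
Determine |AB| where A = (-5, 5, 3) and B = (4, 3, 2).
d = √[(9)² + (-2)² + (-1)²] = √86 = 9.274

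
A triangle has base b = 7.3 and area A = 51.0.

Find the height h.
A = ½bh  →  h = 2A/b
h = 2·51.0/7.3 = 13.97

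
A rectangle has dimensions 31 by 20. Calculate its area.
Area = length * width
Area = 31 * 20
Area = 620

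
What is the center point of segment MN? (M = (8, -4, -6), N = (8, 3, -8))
Midpoint = ((8+8)/2, (-4+3)/2, (-6-8)/2) = (8, -0.5, -7)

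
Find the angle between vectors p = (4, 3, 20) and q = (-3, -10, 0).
p·q = -42, |p|² = 425, |q|² = 109
cos θ = -42/√46325 ≈ -0.1951
θ ≈ 101.3°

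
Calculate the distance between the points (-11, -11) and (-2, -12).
Using the distance formula: d = sqrt((x₂-x₁)² + (y₂-y₁)²)
dx = (-2) - (-11) = 9
dy = (-12) - (-11) = -1
d = sqrt(9² + (-1)²) = sqrt(81 + 1) = sqrt(82) = 9.06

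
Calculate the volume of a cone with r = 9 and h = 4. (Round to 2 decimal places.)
Volume = (1/3) * pi * r² * h
Volume = (1/3) * pi * 9² * 4
Volume = (1/3) * pi * 81 * 4
Volume = (1/3) * pi * 324
Volume = 339.29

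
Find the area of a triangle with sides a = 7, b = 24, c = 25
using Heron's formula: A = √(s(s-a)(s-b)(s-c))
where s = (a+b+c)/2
s = (7+24+25)/2 = 28
A = √(28·21·4·3) = √7056 = 84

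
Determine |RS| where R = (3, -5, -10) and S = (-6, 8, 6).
d = √[(-9)² + (13)² + (16)²] = √506 = 22.49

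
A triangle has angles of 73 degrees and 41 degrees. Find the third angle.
Sum of angles in a triangle = 180 degrees
Third angle = 180 - 73 - 41
Third angle = 66 degrees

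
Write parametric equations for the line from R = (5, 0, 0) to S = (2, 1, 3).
Direction vector d = S - R = (-3, 1, 3)
x = 5 - 3t, y = 0 + t, z = 0 + 3t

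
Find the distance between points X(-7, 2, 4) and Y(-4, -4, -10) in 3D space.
d = √[(3)² + (-6)² + (-14)²] = √241 = 15.52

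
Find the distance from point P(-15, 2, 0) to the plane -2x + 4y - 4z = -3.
d = |(-2)(-15) + 4(2) + (-4)(0) - (-3)| / √((-2)² + 4² + (-4)²) = 41/√36 = 6.833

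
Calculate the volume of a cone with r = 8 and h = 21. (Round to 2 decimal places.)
Volume = (1/3) * pi * r² * h
Volume = (1/3) * pi * 8² * 21
Volume = (1/3) * pi * 64 * 21
Volume = (1/3) * pi * 1344
Volume = 1407.43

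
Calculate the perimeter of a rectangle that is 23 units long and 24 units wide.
Perimeter = 2 * (length + width)
Perimeter = 2 * (23 + 24)
Perimeter = 2 * 47
Perimeter = 94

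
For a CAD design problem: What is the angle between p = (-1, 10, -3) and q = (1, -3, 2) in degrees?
p·q = -37, |p|² = 110, |q|² = 14
cos θ = -37/√1540 ≈ -0.9428
θ ≈ 160.5°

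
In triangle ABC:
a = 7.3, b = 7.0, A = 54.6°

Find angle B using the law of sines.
sin(B)/b = sin(A)/a
sin(B) = b·sin(A)/a = 7.0·sin(54.6°)/7.3 = 0.781629
B = arcsin(0.781629) = 51.41°  (b ≤ a, so B ≤ A and the acute solution is unique)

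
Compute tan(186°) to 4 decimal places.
tan(186 degrees) = 0.1051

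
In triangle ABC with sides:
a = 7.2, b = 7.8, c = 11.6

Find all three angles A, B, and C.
By the law of cosines:
cos(A) = (b² + c² - a²)/(2bc) = 0.793324  →  A = 37.5°
cos(B) = (a² + c² - b²)/(2ac) = 0.751676  →  B = 41.26°
cos(C) = (a² + b² - c²)/(2ab) = -0.194801  →  C = 101.2°
Check: A + B + C = 180.0° ✓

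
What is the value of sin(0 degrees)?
sin(0 degrees) = 0
Decimal approximation: 0.0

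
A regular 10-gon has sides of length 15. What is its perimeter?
Perimeter = number of sides * side length
Perimeter = 10 * 15
Perimeter = 150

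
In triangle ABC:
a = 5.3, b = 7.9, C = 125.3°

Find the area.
Using A = ½ab·sin(C):
A = ½·5.3·7.9·sin(125.3°) = ½·41.87·0.816138 = 17.09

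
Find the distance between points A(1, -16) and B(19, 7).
Using the distance formula: d = sqrt((x₂-x₁)² + (y₂-y₁)²)
dx = 19 - 1 = 18
dy = 7 - (-16) = 23
d = sqrt(18² + 23²) = sqrt(324 + 529) = sqrt(853) = 29.21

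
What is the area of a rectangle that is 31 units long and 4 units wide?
Area = length * width
Area = 31 * 4
Area = 124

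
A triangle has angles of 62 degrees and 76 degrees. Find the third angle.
Sum of angles in a triangle = 180 degrees
Third angle = 180 - 62 - 76
Third angle = 42 degrees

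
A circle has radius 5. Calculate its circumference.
Circumference = 2 * pi * r
Circumference = 2 * pi * 5
Circumference = 31.42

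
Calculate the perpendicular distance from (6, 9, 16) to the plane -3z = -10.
d = |0(6) + 0(9) + (-3)(16) - (-10)| / √(0² + 0² + (-3)²) = 38/√9 = 12.67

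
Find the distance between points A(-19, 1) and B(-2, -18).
Using the distance formula: d = sqrt((x₂-x₁)² + (y₂-y₁)²)
dx = (-2) - (-19) = 17
dy = (-18) - 1 = -19
d = sqrt(17² + (-19)²) = sqrt(289 + 361) = sqrt(650) = 25.50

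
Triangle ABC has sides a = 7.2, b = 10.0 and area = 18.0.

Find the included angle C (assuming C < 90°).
Area = ½ab·sin(C)  →  sin(C) = 2·Area/(ab)
sin(C) = 2·18.0/(7.2·10.0) = 0.500000
C = arcsin(0.500000) = 30°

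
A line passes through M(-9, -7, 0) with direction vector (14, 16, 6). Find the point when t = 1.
P(1) = (-9 + 14(1), -7 + 16(1), 0 + 6(1)) = (5, 9, 6)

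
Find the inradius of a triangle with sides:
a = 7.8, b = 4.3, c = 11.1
s = (a+b+c)/2 = (7.8+4.3+11.1)/2 = 11.6
Area = √(s(s-a)(s-b)(s-c)) = √(11.6·3.8·7.3·0.5) = 12.6843
r = Area/s = 12.6843/11.6 = 1.093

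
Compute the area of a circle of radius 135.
Area = pi * r²
Area = pi * 135²
Area = pi * 18225
Area = 57255.53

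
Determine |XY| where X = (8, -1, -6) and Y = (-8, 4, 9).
d = √[(-16)² + (5)² + (15)²] = √506 = 22.49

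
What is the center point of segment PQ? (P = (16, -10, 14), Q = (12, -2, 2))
Midpoint = ((16+12)/2, (-10-2)/2, (14+2)/2) = (14, -6, 8)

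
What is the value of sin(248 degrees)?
sin(248 degrees) = -0.9272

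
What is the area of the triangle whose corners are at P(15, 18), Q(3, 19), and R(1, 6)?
Using the coordinate formula: Area = (1/2)|x₁(y₂-y₃) + x₂(y₃-y₁) + x₃(y₁-y₂)|
Area = (1/2)|15(19-6) + 3(6-18) + 1(18-19)|
Area = (1/2)|15*13 + 3*(-12) + 1*(-1)|
Area = (1/2)|195 + (-36) + (-1)|
Area = (1/2)*158 = 79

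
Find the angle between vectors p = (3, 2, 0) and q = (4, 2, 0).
p·q = 16, |p|² = 13, |q|² = 20
cos θ = 16/√260 ≈ 0.9923
θ ≈ 7.125°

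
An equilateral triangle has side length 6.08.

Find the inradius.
For an equilateral triangle, r = s/(2√3) where s is the side.
r = 6.08/(2√3) = 6.08/3.464102 = 1.755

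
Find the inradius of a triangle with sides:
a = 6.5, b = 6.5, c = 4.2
s = (a+b+c)/2 = (6.5+6.5+4.2)/2 = 8.6
Area = √(s(s-a)(s-b)(s-c)) = √(8.6·2.1·2.1·4.4) = 12.918
r = Area/s = 12.918/8.6 = 1.502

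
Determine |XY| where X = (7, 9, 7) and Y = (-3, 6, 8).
d = √[(-10)² + (-3)² + (1)²] = √110 = 10.49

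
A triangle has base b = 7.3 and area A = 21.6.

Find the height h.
A = ½bh  →  h = 2A/b
h = 2·21.6/7.3 = 5.918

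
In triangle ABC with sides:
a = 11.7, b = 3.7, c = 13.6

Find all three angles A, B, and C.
By the law of cosines:
cos(A) = (b² + c² - a²)/(2bc) = 0.613672  →  A = 52.14°
cos(B) = (a² + c² - b²)/(2ac) = 0.968326  →  B = 14.46°
cos(C) = (a² + b² - c²)/(2ab) = -0.397089  →  C = 113.4°
Check: A + B + C = 180.0° ✓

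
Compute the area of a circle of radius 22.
Area = pi * r²
Area = pi * 22²
Area = pi * 484
Area = 1520.53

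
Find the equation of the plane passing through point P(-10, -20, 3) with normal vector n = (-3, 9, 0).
d = n·P = (-3)(-10) + (9)(-20) + (0)(3) = -150
Plane: -3x + 9y = -150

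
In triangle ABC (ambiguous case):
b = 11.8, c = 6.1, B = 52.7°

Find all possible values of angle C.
sin(C)/c = sin(B)/b  →  sin(C) = c·sin(B)/b = 6.1·sin(52.7°)/11.8 = 0.411219
C₁ = arcsin(0.411219) = 24.28°,  C₂ = 180° - C₁ = 155.72°
Check C₂: A = 180° - 52.7° - 155.72° = -28.42° ≤ 0, rejected
C = 24.28° (one solution)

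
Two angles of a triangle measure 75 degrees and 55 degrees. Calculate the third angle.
Sum of angles in a triangle = 180 degrees
Third angle = 180 - 75 - 55
Third angle = 50 degrees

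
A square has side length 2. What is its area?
Area = s²
Area = 2²
Area = 4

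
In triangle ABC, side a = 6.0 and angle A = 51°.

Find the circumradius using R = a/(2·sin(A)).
R = a/(2·sin(A)) = 6.0/(2·sin(51°))
R = 6.0/(2·0.777146) = 6.0/1.554292 = 3.86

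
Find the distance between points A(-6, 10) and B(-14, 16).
Using the distance formula: d = sqrt((x₂-x₁)² + (y₂-y₁)²)
dx = (-14) - (-6) = -8
dy = 16 - 10 = 6
d = sqrt((-8)² + 6²) = sqrt(64 + 36) = sqrt(100) = 10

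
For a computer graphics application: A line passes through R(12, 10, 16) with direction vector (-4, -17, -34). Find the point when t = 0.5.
P(0.5) = (12 + (-4)(0.5), 10 + (-17)(0.5), 16 + (-34)(0.5)) = (10, 1.5, -1)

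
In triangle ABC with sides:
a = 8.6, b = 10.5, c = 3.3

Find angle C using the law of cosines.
cos(C) = (a² + b² - c²)/(2ab)
cos(C) = (8.6² + 10.5² - 3.3²)/(2·8.6·10.5) = 173.32/180.6 = 0.959690
C = arccos(0.959690) = 16.32°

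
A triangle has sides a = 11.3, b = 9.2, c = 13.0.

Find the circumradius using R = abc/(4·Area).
s = (a+b+c)/2 = 16.75
Area = √(s(s-a)(s-b)(s-c)) = √(16.75·5.45·7.55·3.75) = 50.8387
R = abc/(4·Area) = (11.3·9.2·13.0)/(4·50.8387) = 1351.48/203.3548 = 6.646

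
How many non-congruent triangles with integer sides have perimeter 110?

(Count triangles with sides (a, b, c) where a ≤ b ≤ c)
With a ≤ b ≤ c and a + b + c = 110, the triangle inequality a + b > c gives c < 110/2, so c ≤ 54.
Iterate a from 1 to ⌊p/3⌋ = 36; for each a, b ranges from a to ⌊(p−a)/2⌋ with c = p − a − b, keeping only c ≥ b.
Triples: (2, 54, 54), (3, 53, 54), (4, 52, 54), …
Count = 252 triangles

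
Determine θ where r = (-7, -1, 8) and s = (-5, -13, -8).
r·s = -16, |r|² = 114, |s|² = 258
cos θ = -16/√29412 ≈ -0.09329
θ ≈ 95.35°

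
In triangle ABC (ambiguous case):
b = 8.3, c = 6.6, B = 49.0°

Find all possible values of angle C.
sin(C)/c = sin(B)/b  →  sin(C) = c·sin(B)/b = 6.6·sin(49.0°)/8.3 = 0.600131
C₁ = arcsin(0.600131) = 36.88°,  C₂ = 180° - C₁ = 143.12°
Check C₂: A = 180° - 49.0° - 143.12° = -12.12° ≤ 0, rejected
C = 36.88° (one solution)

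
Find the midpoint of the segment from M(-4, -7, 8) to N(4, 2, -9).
Midpoint = ((-4+4)/2, (-7+2)/2, (8-9)/2) = (0, -2.5, -0.5)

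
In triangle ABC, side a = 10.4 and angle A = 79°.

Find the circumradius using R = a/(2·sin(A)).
R = a/(2·sin(A)) = 10.4/(2·sin(79°))
R = 10.4/(2·0.981627) = 10.4/1.963254 = 5.297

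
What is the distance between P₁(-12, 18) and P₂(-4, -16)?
Using the distance formula: d = sqrt((x₂-x₁)² + (y₂-y₁)²)
dx = (-4) - (-12) = 8
dy = (-16) - 18 = -34
d = sqrt(8² + (-34)²) = sqrt(64 + 1156) = sqrt(1220) = 34.93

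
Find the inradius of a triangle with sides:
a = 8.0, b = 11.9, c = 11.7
s = (a+b+c)/2 = (8.0+11.9+11.7)/2 = 15.8
Area = √(s(s-a)(s-b)(s-c)) = √(15.8·7.8·3.9·4.1) = 44.3915
r = Area/s = 44.3915/15.8 = 2.81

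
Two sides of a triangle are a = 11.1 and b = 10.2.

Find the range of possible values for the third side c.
By the triangle inequality: |a - b| < c < a + b
|11.1 - 10.2| < c < 11.1 + 10.2
0.9 < c < 21.3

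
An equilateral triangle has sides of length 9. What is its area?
Area = (sqrt(3)/4) * s²
Area = (sqrt(3)/4) * 9²
Area = (sqrt(3)/4) * 81
Area = 35.07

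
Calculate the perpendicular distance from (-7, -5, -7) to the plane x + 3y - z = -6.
d = |1(-7) + 3(-5) + (-1)(-7) - (-6)| / √(1² + 3² + (-1)²) = 9/√11 = 2.714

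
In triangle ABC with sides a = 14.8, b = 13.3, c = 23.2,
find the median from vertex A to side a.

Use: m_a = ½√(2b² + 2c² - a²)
m_a = ½√(2·13.3² + 2·23.2² - 14.8²)
m_a = ½√(353.78 + 1076.48 - 219.04) = ½√1211.22 = 17.4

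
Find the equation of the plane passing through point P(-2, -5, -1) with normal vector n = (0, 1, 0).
d = n·P = (0)(-2) + (1)(-5) + (0)(-1) = -5
Plane: y = -5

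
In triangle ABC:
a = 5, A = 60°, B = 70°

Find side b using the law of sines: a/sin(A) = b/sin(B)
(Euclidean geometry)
b = a·sin(B)/sin(A) = 5·sin(70°)/sin(60°)
b = 5·0.939693/0.866025 = 5.425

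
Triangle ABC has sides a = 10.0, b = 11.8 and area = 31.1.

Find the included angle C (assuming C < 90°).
Area = ½ab·sin(C)  →  sin(C) = 2·Area/(ab)
sin(C) = 2·31.1/(10.0·11.8) = 0.527119
C = arcsin(0.527119) = 31.81°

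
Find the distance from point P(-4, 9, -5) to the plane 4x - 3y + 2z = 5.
d = |4(-4) + (-3)(9) + 2(-5) - (5)| / √(4² + (-3)² + 2²) = 58/√29 = 10.77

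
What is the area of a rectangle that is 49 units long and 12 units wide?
Area = length * width
Area = 49 * 12
Area = 588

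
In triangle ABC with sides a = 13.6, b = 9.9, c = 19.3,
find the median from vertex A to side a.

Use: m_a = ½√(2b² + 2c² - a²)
m_a = ½√(2·9.9² + 2·19.3² - 13.6²)
m_a = ½√(196.02 + 744.98 - 184.96) = ½√756.04 = 13.75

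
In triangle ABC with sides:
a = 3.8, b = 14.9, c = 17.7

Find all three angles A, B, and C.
By the law of cosines:
cos(A) = (b² + c² - a²)/(2bc) = 0.987487  →  A = 9.073°
cos(B) = (a² + c² - b²)/(2ac) = 0.785905  →  B = 38.2°
cos(C) = (a² + b² - c²)/(2ab) = -0.678559  →  C = 132.7°
Check: A + B + C = 180.0° ✓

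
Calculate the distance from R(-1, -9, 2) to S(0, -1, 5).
d = √[(1)² + (8)² + (3)²] = √74 = 8.602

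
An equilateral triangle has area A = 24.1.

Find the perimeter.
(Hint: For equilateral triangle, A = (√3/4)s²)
A = (√3/4)s²  →  s² = 4A/√3 = 4·24.1/√3 = 55.6566
s = 7.46033
Perimeter = 3s = 22.38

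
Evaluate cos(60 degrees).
cos(60 degrees) = 1/2
Decimal approximation: 0.5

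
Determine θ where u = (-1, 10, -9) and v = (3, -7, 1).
u·v = -82, |u|² = 182, |v|² = 59
cos θ = -82/√10738 ≈ -0.7913
θ ≈ 142.3°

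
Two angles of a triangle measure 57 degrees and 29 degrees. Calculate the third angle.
Sum of angles in a triangle = 180 degrees
Third angle = 180 - 57 - 29
Third angle = 94 degrees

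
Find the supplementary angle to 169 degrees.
Supplementary angles sum to 180 degrees.
Other angle = 180 - 169
Other angle = 11 degrees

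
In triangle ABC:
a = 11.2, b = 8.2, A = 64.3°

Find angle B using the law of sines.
sin(B)/b = sin(A)/a
sin(B) = b·sin(A)/a = 8.2·sin(64.3°)/11.2 = 0.659717
B = arcsin(0.659717) = 41.28°  (b ≤ a, so B ≤ A and the acute solution is unique)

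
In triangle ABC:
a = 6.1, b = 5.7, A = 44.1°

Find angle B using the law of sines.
sin(B)/b = sin(A)/a
sin(B) = b·sin(A)/a = 5.7·sin(44.1°)/6.1 = 0.650279
B = arcsin(0.650279) = 40.56°  (b ≤ a, so B ≤ A and the acute solution is unique)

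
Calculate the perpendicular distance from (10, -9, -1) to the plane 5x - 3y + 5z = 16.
d = |5(10) + (-3)(-9) + 5(-1) - (16)| / √(5² + (-3)² + 5²) = 56/√59 = 7.291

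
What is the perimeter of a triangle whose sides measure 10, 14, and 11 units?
Perimeter = sum of all sides
Perimeter = 10 + 14 + 11
Perimeter = 35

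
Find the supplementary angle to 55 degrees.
Supplementary angles sum to 180 degrees.
Other angle = 180 - 55
Other angle = 125 degrees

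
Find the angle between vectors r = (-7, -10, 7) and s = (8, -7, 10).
r·s = 84, |r|² = 198, |s|² = 213
cos θ = 84/√42174 ≈ 0.409
θ ≈ 65.86°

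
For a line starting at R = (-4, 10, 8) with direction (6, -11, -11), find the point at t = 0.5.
P(0.5) = (-4 + 6(0.5), 10 + (-11)(0.5), 8 + (-11)(0.5)) = (-1, 4.5, 2.5)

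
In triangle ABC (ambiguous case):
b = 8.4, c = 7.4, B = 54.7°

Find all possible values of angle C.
sin(C)/c = sin(B)/b  →  sin(C) = c·sin(B)/b = 7.4·sin(54.7°)/8.4 = 0.718978
C₁ = arcsin(0.718978) = 45.97°,  C₂ = 180° - C₁ = 134.03°
Check C₂: A = 180° - 54.7° - 134.03° = -8.73° ≤ 0, rejected
C = 45.97° (one solution)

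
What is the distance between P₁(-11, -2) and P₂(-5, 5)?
Using the distance formula: d = sqrt((x₂-x₁)² + (y₂-y₁)²)
dx = (-5) - (-11) = 6
dy = 5 - (-2) = 7
d = sqrt(6² + 7²) = sqrt(36 + 49) = sqrt(85) = 9.22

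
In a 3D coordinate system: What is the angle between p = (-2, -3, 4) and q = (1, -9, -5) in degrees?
p·q = 5, |p|² = 29, |q|² = 107
cos θ = 5/√3103 ≈ 0.08976
θ ≈ 84.85°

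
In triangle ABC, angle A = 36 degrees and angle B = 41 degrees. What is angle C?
Sum of angles in a triangle = 180 degrees
Third angle = 180 - 36 - 41
Third angle = 103 degrees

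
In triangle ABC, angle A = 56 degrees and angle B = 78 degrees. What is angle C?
Sum of angles in a triangle = 180 degrees
Third angle = 180 - 56 - 78
Third angle = 46 degrees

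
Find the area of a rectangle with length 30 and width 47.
Area = length * width
Area = 30 * 47
Area = 1410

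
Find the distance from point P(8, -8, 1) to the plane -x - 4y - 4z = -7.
d = |(-1)(8) + (-4)(-8) + (-4)(1) - (-7)| / √((-1)² + (-4)² + (-4)²) = 27/√33 = 4.7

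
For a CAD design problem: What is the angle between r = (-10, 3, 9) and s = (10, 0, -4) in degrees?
r·s = -136, |r|² = 190, |s|² = 116
cos θ = -136/√22040 ≈ -0.9161
θ ≈ 156.4°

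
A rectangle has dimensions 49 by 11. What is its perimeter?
Perimeter = 2 * (length + width)
Perimeter = 2 * (49 + 11)
Perimeter = 2 * 60
Perimeter = 120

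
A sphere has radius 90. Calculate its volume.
Volume = (4/3) * pi * r³
Volume = (4/3) * pi * 90³
Volume = (4/3) * pi * 729000
Volume = 3053628.06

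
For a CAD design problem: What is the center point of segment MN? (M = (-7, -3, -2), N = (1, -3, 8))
Midpoint = ((-7+1)/2, (-3-3)/2, (-2+8)/2) = (-3, -3, 3)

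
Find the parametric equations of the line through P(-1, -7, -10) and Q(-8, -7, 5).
Direction vector d = Q - P = (-7, 0, 15)
x = -1 - 7t, y = -7, z = -10 + 15t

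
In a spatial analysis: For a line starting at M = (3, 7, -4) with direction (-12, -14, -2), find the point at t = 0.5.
P(0.5) = (3 + (-12)(0.5), 7 + (-14)(0.5), -4 + (-2)(0.5)) = (-3, 0, -5)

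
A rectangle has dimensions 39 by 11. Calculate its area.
Area = length * width
Area = 39 * 11
Area = 429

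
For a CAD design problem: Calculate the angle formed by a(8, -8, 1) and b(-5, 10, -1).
a·b = -121, |a|² = 129, |b|² = 126
cos θ = -121/√16254 ≈ -0.9491
θ ≈ 161.6°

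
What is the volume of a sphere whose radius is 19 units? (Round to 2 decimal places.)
Volume = (4/3) * pi * r³
Volume = (4/3) * pi * 19³
Volume = (4/3) * pi * 6859
Volume = 28730.91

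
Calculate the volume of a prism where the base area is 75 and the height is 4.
Volume = base area * height
Volume = 75 * 4
Volume = 300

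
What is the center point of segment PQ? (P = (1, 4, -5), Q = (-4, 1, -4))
Midpoint = ((1-4)/2, (4+1)/2, (-5-4)/2) = (-1.5, 2.5, -4.5)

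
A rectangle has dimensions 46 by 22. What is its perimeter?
Perimeter = 2 * (length + width)
Perimeter = 2 * (46 + 22)
Perimeter = 2 * 68
Perimeter = 136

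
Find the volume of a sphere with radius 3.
Volume = (4/3) * pi * r³
Volume = (4/3) * pi * 3³
Volume = (4/3) * pi * 27
Volume = 113.10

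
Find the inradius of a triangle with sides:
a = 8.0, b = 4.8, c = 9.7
s = (a+b+c)/2 = (8.0+4.8+9.7)/2 = 11.25
Area = √(s(s-a)(s-b)(s-c)) = √(11.25·3.25·6.45·1.55) = 19.1189
r = Area/s = 19.1189/11.25 = 1.699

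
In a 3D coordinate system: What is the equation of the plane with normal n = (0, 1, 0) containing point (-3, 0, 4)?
d = n·P = (0)(-3) + (1)(0) + (0)(4) = 0
Plane: y = 0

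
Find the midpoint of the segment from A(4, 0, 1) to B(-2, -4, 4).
Midpoint = ((4-2)/2, (0-4)/2, (1+4)/2) = (1, -2, 2.5)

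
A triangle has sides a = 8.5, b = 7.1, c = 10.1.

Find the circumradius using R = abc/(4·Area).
s = (a+b+c)/2 = 12.85
Area = √(s(s-a)(s-b)(s-c)) = √(12.85·4.35·5.75·2.75) = 29.7301
R = abc/(4·Area) = (8.5·7.1·10.1)/(4·29.7301) = 609.535/118.9204 = 5.126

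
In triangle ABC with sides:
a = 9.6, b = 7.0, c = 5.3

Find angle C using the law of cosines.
cos(C) = (a² + b² - c²)/(2ab)
cos(C) = (9.6² + 7.0² - 5.3²)/(2·9.6·7.0) = 113.07/134.4 = 0.841295
C = arccos(0.841295) = 32.72°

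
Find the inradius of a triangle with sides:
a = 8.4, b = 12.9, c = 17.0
s = (a+b+c)/2 = (8.4+12.9+17.0)/2 = 19.15
Area = √(s(s-a)(s-b)(s-c)) = √(19.15·10.75·6.25·2.15) = 52.5954
r = Area/s = 52.5954/19.15 = 2.746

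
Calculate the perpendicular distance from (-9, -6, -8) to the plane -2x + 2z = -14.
d = |(-2)(-9) + 0(-6) + 2(-8) - (-14)| / √((-2)² + 0² + 2²) = 16/√8 = 5.657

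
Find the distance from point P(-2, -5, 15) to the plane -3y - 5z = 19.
d = |0(-2) + (-3)(-5) + (-5)(15) - (19)| / √(0² + (-3)² + (-5)²) = 79/√34 = 13.55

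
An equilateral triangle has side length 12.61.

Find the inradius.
For an equilateral triangle, r = s/(2√3) where s is the side.
r = 12.61/(2√3) = 12.61/3.464102 = 3.64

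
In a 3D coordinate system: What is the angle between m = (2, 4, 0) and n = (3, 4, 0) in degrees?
m·n = 22, |m|² = 20, |n|² = 25
cos θ = 22/√500 ≈ 0.9839
θ ≈ 10.3°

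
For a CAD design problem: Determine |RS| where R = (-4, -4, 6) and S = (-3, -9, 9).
d = √[(1)² + (-5)² + (3)²] = √35 = 5.916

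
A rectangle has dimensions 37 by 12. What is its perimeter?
Perimeter = 2 * (length + width)
Perimeter = 2 * (37 + 12)
Perimeter = 2 * 49
Perimeter = 98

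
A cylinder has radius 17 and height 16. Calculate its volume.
Volume = pi * r² * h
Volume = pi * 17² * 16
Volume = pi * 289 * 16
Volume = pi * 4624
Volume = 14526.72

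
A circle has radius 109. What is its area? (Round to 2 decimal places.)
Area = pi * r²
Area = pi * 109²
Area = pi * 11881
Area = 37325.26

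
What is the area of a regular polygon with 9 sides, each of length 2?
For a regular 9-gon with side length s = 2:
Apothem a = s / (2*tan(pi/9)) = 2 / (2*tan(pi/9)) ≈ 2.7475
Perimeter P = 9 * 2 = 18
Area = (1/2) * P * a = (1/2) * 18 * 2.7475 = 24.73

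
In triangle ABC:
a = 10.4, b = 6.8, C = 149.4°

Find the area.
Using A = ½ab·sin(C):
A = ½·10.4·6.8·sin(149.4°) = ½·70.72·0.509041 = 18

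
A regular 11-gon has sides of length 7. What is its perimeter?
Perimeter = number of sides * side length
Perimeter = 11 * 7
Perimeter = 77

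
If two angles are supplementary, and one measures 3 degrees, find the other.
Supplementary angles sum to 180 degrees.
Other angle = 180 - 3
Other angle = 177 degrees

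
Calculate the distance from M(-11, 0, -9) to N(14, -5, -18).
d = √[(25)² + (-5)² + (-9)²] = √731 = 27.04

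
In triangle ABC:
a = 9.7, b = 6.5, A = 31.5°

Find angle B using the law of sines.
sin(B)/b = sin(A)/a
sin(B) = b·sin(A)/a = 6.5·sin(31.5°)/9.7 = 0.350128
B = arcsin(0.350128) = 20.5°  (b ≤ a, so B ≤ A and the acute solution is unique)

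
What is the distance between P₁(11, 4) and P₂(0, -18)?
Using the distance formula: d = sqrt((x₂-x₁)² + (y₂-y₁)²)
dx = 0 - 11 = -11
dy = (-18) - 4 = -22
d = sqrt((-11)² + (-22)²) = sqrt(121 + 484) = sqrt(605) = 24.60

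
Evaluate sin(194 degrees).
sin(194 degrees) = -0.2419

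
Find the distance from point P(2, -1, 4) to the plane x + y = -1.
d = |1(2) + 1(-1) + 0(4) - (-1)| / √(1² + 1² + 0²) = 2/√2 = 1.414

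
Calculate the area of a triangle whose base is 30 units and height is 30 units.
Area = (1/2) * base * height
Area = (1/2) * 30 * 30
Area = 450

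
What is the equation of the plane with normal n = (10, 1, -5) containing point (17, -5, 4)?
d = n·P = (10)(17) + (1)(-5) + (-5)(4) = 145
Plane: 10x + y - 5z = 145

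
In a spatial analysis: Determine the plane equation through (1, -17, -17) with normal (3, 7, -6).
d = n·P = (3)(1) + (7)(-17) + (-6)(-17) = -14
Plane: 3x + 7y - 6z = -14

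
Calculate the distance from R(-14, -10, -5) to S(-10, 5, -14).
d = √[(4)² + (15)² + (-9)²] = √322 = 17.94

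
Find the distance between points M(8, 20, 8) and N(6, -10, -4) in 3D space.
d = √[(-2)² + (-30)² + (-12)²] = √1048 = 32.37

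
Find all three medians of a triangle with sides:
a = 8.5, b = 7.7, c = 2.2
Using m_x = ½√(2y² + 2z² - x²):
m_a = ½√(2·7.7² + 2·2.2² - 8.5²) = ½√56.01 = 3.742
m_b = ½√(2·8.5² + 2·2.2² - 7.7²) = ½√94.89 = 4.871
m_c = ½√(2·8.5² + 2·7.7² - 2.2²) = ½√258.24 = 8.035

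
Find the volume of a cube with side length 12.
Volume = s³
Volume = 12³
Volume = 1728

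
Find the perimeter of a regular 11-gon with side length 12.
Perimeter = number of sides * side length
Perimeter = 11 * 12
Perimeter = 132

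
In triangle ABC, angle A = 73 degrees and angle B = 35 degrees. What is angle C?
Sum of angles in a triangle = 180 degrees
Third angle = 180 - 73 - 35
Third angle = 72 degrees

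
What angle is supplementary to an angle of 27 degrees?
Supplementary angles sum to 180 degrees.
Other angle = 180 - 27
Other angle = 153 degrees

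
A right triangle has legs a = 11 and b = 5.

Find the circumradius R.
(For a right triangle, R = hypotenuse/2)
Hypotenuse c = √(11² + 5²) = √146 = 12.083
R = c/2 = 6.042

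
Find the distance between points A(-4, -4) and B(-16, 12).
Using the distance formula: d = sqrt((x₂-x₁)² + (y₂-y₁)²)
dx = (-16) - (-4) = -12
dy = 12 - (-4) = 16
d = sqrt((-12)² + 16²) = sqrt(144 + 256) = sqrt(400) = 20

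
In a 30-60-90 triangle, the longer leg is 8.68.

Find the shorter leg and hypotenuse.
In a 30-60-90 triangle, sides are in ratio 1 : √3 : 2.
Long leg = short leg·√3  →  short leg = 8.68/√3 = 5.011
Hypotenuse = 2·(short leg) = 2·8.68/√3 = 10.02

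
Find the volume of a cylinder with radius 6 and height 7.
Volume = pi * r² * h
Volume = pi * 6² * 7
Volume = pi * 36 * 7
Volume = pi * 252
Volume = 791.68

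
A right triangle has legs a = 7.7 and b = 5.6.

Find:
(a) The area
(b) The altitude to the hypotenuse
(a) Area = ½ab = ½·7.7·5.6 = 21.56
(b) Hypotenuse c = √(7.7² + 5.6²) = √90.65 = 9.52103
    Area = ½·c·h_c  →  h_c = 2·Area/c = 2·21.56/9.52103 = 4.529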